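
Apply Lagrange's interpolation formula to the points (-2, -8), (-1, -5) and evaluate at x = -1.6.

Lagrange interpolation formula:
P(x) = Σ yᵢ × Lᵢ(x)
where Lᵢ(x) = Π_{j≠i} (x - xⱼ)/(xᵢ - xⱼ)

L_0(-1.6) = (-1.6 - (-1))/(-2 - (-1)) = 0.600000
L_1(-1.6) = (-1.6 - (-2))/(-1 - (-2)) = 0.400000

P(-1.6) = (-8)×L_0(-1.6) + (-5)×L_1(-1.6)
P(-1.6) = -6.800000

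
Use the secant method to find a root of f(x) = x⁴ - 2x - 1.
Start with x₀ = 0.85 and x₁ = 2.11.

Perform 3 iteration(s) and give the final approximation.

f(x) = x⁴ - 2x - 1
x₀ = 0.85, x₁ = 2.11

Secant formula: x_{n+1} = x_n - f(x_n)(x_n - x_{n-1})/(f(x_n) - f(x_{n-1}))

Iteration 1:
  f(0.850000) = -2.177994
  f(2.110000) = 14.601194
  x_2 = 2.110000 - 14.601194×(2.110000 - 0.850000)/(14.601194 - (-2.177994))
       = 1.013552
Iteration 2:
  f(2.110000) = 14.601194
  f(1.013552) = -1.971784
  x_3 = 1.013552 - (-1.971784)×(1.013552 - 2.110000)/(-1.971784 - 14.601194)
       = 1.144003
Iteration 3:
  f(1.013552) = -1.971784
  f(1.144003) = -1.575198
  x_4 = 1.144003 - (-1.575198)×(1.144003 - 1.013552)/(-1.575198 - (-1.971784))
       = 1.662141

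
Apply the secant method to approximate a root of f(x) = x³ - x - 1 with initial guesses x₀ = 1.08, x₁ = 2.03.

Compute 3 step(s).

f(x) = x³ - x - 1
x₀ = 1.08, x₁ = 2.03

Secant formula: x_{n+1} = x_n - f(x_n)(x_n - x_{n-1})/(f(x_n) - f(x_{n-1}))

Iteration 1:
  f(1.080000) = -0.820288
  f(2.030000) = 5.335427
  x_2 = 2.030000 - 5.335427×(2.030000 - 1.080000)/(5.335427 - (-0.820288))
       = 1.206594
Iteration 2:
  f(2.030000) = 5.335427
  f(1.206594) = -0.449953
  x_3 = 1.206594 - (-0.449953)×(1.206594 - 2.030000)/(-0.449953 - 5.335427)
       = 1.270633
Iteration 3:
  f(1.206594) = -0.449953
  f(1.270633) = -0.219185
  x_4 = 1.270633 - (-0.219185)×(1.270633 - 1.206594)/(-0.219185 - (-0.449953))
       = 1.331458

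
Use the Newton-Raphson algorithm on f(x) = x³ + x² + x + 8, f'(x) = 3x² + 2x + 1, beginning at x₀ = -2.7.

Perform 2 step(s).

f(x) = x³ + x² + x + 8
f'(x) = 3x² + 2x + 1
x₀ = -2.7

Newton-Raphson formula: x_{n+1} = x_n - f(x_n)/f'(x_n)

Iteration 1:
  f(-2.700000) = -7.093000
  f'(-2.700000) = 17.470000
  x_1 = -2.700000 - (-7.093000)/17.470000 = -2.293990
Iteration 2:
  f(-2.293990) = -1.103466
  f'(-2.293990) = 12.199187
  x_2 = -2.293990 - (-1.103466)/12.199187 = -2.203536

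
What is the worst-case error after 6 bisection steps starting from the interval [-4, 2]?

Bisection error bound: |error| ≤ (b-a)/2^n
|error| ≤ (2 - (-4))/2^6 = 6/2^6
|error| ≤ 0.0937500000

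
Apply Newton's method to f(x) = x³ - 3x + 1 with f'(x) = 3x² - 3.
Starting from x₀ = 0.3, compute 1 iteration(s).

f(x) = x³ - 3x + 1
f'(x) = 3x² - 3
x₀ = 0.3

Newton-Raphson formula: x_{n+1} = x_n - f(x_n)/f'(x_n)

Iteration 1:
  f(0.300000) = 0.127000
  f'(0.300000) = -2.730000
  x_1 = 0.300000 - 0.127000/(-2.730000) = 0.346520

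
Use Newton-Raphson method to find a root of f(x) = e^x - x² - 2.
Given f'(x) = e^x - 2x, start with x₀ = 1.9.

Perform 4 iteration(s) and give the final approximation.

f(x) = e^x - x² - 2
f'(x) = e^x - 2x
x₀ = 1.9

Newton-Raphson formula: x_{n+1} = x_n - f(x_n)/f'(x_n)

Iteration 1:
  f(1.900000) = 1.075894
  f'(1.900000) = 2.885894
  x_1 = 1.900000 - 1.075894/2.885894 = 1.527189
Iteration 2:
  f(1.527189) = 0.272906
  f'(1.527189) = 1.550834
  x_2 = 1.527189 - 0.272906/1.550834 = 1.351215
Iteration 3:
  f(1.351215) = 0.036333
  f'(1.351215) = 1.159684
  x_3 = 1.351215 - 0.036333/1.159684 = 1.319885
Iteration 4:
  f(1.319885) = 0.000894
  f'(1.319885) = 1.103221
  x_4 = 1.319885 - 0.000894/1.103221 = 1.319074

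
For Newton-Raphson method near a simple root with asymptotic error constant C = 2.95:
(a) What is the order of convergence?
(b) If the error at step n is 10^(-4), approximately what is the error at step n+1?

(a) Newton-Raphson has quadratic (order 2) convergence near simple roots.
    This means |e_{n+1}| ≈ C|e_n|².

(b) With |e_n| = 10^(-4) and C = 2.95:
    |e_{n+1}| ≈ 2.95 × (10^(-4))² = 2.95 × 10^(-8)

(a) 2 (quadratic); (b) |e_{n+1}| ≈ 2.950e-08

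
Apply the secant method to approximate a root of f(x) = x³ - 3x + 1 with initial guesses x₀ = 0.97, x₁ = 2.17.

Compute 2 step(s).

f(x) = x³ - 3x + 1
x₀ = 0.97, x₁ = 2.17

Secant formula: x_{n+1} = x_n - f(x_n)(x_n - x_{n-1})/(f(x_n) - f(x_{n-1}))

Iteration 1:
  f(0.970000) = -0.997327
  f(2.170000) = 4.708313
  x_2 = 2.170000 - 4.708313×(2.170000 - 0.970000)/(4.708313 - (-0.997327))
       = 1.179756
Iteration 2:
  f(2.170000) = 4.708313
  f(1.179756) = -0.897255
  x_3 = 1.179756 - (-0.897255)×(1.179756 - 2.170000)/(-0.897255 - 4.708313)
       = 1.338259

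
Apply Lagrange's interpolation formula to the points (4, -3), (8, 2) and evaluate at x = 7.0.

Lagrange interpolation formula:
P(x) = Σ yᵢ × Lᵢ(x)
where Lᵢ(x) = Π_{j≠i} (x - xⱼ)/(xᵢ - xⱼ)

L_0(7.0) = (7.0 - 8)/(4 - 8) = 0.250000
L_1(7.0) = (7.0 - 4)/(8 - 4) = 0.750000

P(7.0) = (-3)×L_0(7.0) + 2×L_1(7.0)
P(7.0) = 0.750000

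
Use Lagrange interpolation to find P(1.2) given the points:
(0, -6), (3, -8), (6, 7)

Lagrange interpolation formula:
P(x) = Σ yᵢ × Lᵢ(x)
where Lᵢ(x) = Π_{j≠i} (x - xⱼ)/(xᵢ - xⱼ)

L_0(1.2) = (1.2 - 3)/(0 - 3) × (1.2 - 6)/(0 - 6) = 0.480000
L_1(1.2) = (1.2 - 0)/(3 - 0) × (1.2 - 6)/(3 - 6) = 0.640000
L_2(1.2) = (1.2 - 0)/(6 - 0) × (1.2 - 3)/(6 - 3) = -0.120000

P(1.2) = (-6)×L_0(1.2) + (-8)×L_1(1.2) + 7×L_2(1.2)
P(1.2) = -8.840000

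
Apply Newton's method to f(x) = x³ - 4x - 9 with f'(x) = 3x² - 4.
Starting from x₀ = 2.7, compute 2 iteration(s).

f(x) = x³ - 4x - 9
f'(x) = 3x² - 4
x₀ = 2.7

Newton-Raphson formula: x_{n+1} = x_n - f(x_n)/f'(x_n)

Iteration 1:
  f(2.700000) = -0.117000
  f'(2.700000) = 17.870000
  x_1 = 2.700000 - (-0.117000)/17.870000 = 2.706547
Iteration 2:
  f(2.706547) = 0.000348
  f'(2.706547) = 17.976195
  x_2 = 2.706547 - 0.000348/17.976195 = 2.706528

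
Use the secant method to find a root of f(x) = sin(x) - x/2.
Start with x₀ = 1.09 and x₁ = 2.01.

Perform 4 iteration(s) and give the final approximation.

f(x) = sin(x) - x/2
x₀ = 1.09, x₁ = 2.01

Secant formula: x_{n+1} = x_n - f(x_n)(x_n - x_{n-1})/(f(x_n) - f(x_{n-1}))

Iteration 1:
  f(1.090000) = 0.341627
  f(2.010000) = -0.099909
  x_2 = 2.010000 - (-0.099909)×(2.010000 - 1.090000)/(-0.099909 - 0.341627)
       = 1.801825
Iteration 2:
  f(2.010000) = -0.099909
  f(1.801825) = 0.072519
  x_3 = 1.801825 - 0.072519×(1.801825 - 2.010000)/(0.072519 - (-0.099909))
       = 1.889378
Iteration 3:
  f(1.801825) = 0.072519
  f(1.889378) = 0.004992
  x_4 = 1.889378 - 0.004992×(1.889378 - 1.801825)/(0.004992 - 0.072519)
       = 1.895850
Iteration 4:
  f(1.889378) = 0.004992
  f(1.895850) = -0.000291
  x_5 = 1.895850 - (-0.000291)×(1.895850 - 1.889378)/(-0.000291 - 0.004992)
       = 1.895493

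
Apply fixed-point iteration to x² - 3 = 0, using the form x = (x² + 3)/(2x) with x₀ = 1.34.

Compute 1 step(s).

Equation: x² - 3 = 0
Fixed-point form: x = (x² + 3)/(2x)
x₀ = 1.34

x_1 = g(1.340000) = 1.789403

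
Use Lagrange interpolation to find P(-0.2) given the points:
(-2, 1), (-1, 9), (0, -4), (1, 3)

Lagrange interpolation formula:
P(x) = Σ yᵢ × Lᵢ(x)
where Lᵢ(x) = Π_{j≠i} (x - xⱼ)/(xᵢ - xⱼ)

L_0(-0.2) = (-0.2 - (-1))/(-2 - (-1)) × (-0.2 - 0)/(-2 - 0) × (-0.2 - 1)/(-2 - 1) = -0.032000
L_1(-0.2) = (-0.2 - (-2))/(-1 - (-2)) × (-0.2 - 0)/(-1 - 0) × (-0.2 - 1)/(-1 - 1) = 0.216000
L_2(-0.2) = (-0.2 - (-2))/(0 - (-2)) × (-0.2 - (-1))/(0 - (-1)) × (-0.2 - 1)/(0 - 1) = 0.864000
L_3(-0.2) = (-0.2 - (-2))/(1 - (-2)) × (-0.2 - (-1))/(1 - (-1)) × (-0.2 - 0)/(1 - 0) = -0.048000

P(-0.2) = 1×L_0(-0.2) + 9×L_1(-0.2) + (-4)×L_2(-0.2) + 3×L_3(-0.2)
P(-0.2) = -1.688000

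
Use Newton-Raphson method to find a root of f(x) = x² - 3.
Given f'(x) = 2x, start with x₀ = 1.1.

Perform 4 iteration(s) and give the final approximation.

f(x) = x² - 3
f'(x) = 2x
x₀ = 1.1

Newton-Raphson formula: x_{n+1} = x_n - f(x_n)/f'(x_n)

Iteration 1:
  f(1.100000) = -1.790000
  f'(1.100000) = 2.200000
  x_1 = 1.100000 - (-1.790000)/2.200000 = 1.913636
Iteration 2:
  f(1.913636) = 0.662004
  f'(1.913636) = 3.827273
  x_2 = 1.913636 - 0.662004/3.827273 = 1.740666
Iteration 3:
  f(1.740666) = 0.029919
  f'(1.740666) = 3.481332
  x_3 = 1.740666 - 0.029919/3.481332 = 1.732072
Iteration 4:
  f(1.732072) = 0.000074
  f'(1.732072) = 3.464144
  x_4 = 1.732072 - 0.000074/3.464144 = 1.732051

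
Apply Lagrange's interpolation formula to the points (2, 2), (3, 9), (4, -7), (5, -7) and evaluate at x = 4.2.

Lagrange interpolation formula:
P(x) = Σ yᵢ × Lᵢ(x)
where Lᵢ(x) = Π_{j≠i} (x - xⱼ)/(xᵢ - xⱼ)

L_0(4.2) = (4.2 - 3)/(2 - 3) × (4.2 - 4)/(2 - 4) × (4.2 - 5)/(2 - 5) = 0.032000
L_1(4.2) = (4.2 - 2)/(3 - 2) × (4.2 - 4)/(3 - 4) × (4.2 - 5)/(3 - 5) = -0.176000
L_2(4.2) = (4.2 - 2)/(4 - 2) × (4.2 - 3)/(4 - 3) × (4.2 - 5)/(4 - 5) = 1.056000
L_3(4.2) = (4.2 - 2)/(5 - 2) × (4.2 - 3)/(5 - 3) × (4.2 - 4)/(5 - 4) = 0.088000

P(4.2) = 2×L_0(4.2) + 9×L_1(4.2) + (-7)×L_2(4.2) + (-7)×L_3(4.2)
P(4.2) = -9.528000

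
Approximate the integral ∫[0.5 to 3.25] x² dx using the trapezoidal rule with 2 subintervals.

f(x) = x²
a = 0.5, b = 3.25, n = 2
h = (b - a)/n = 1.375000

Trapezoidal rule: (h/2)[f(x₀) + 2f(x₁) + 2f(x₂) + ... + f(xₙ)]

x_0 = 0.5000, f(x_0) = 0.250000, coefficient = 1
x_1 = 1.8750, f(x_1) = 3.515625, coefficient = 2
x_2 = 3.2500, f(x_2) = 10.562500, coefficient = 1

I ≈ (1.375000/2) × 17.843750 = 12.267578
Exact value: 11.401042
Error: 0.866536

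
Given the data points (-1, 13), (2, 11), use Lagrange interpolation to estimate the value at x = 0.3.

Lagrange interpolation formula:
P(x) = Σ yᵢ × Lᵢ(x)
where Lᵢ(x) = Π_{j≠i} (x - xⱼ)/(xᵢ - xⱼ)

L_0(0.3) = (0.3 - 2)/(-1 - 2) = 0.566667
L_1(0.3) = (0.3 - (-1))/(2 - (-1)) = 0.433333

P(0.3) = 13×L_0(0.3) + 11×L_1(0.3)
P(0.3) = 12.133333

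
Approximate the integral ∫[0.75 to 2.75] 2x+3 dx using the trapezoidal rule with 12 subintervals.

f(x) = 2x+3
a = 0.75, b = 2.75, n = 12
h = (b - a)/n = 0.166667

Trapezoidal rule: (h/2)[f(x₀) + 2f(x₁) + 2f(x₂) + ... + f(xₙ)]

x_0 = 0.7500, f(x_0) = 4.500000, coefficient = 1
x_1 = 0.9167, f(x_1) = 4.833333, coefficient = 2
x_2 = 1.0833, f(x_2) = 5.166667, coefficient = 2
x_3 = 1.2500, f(x_3) = 5.500000, coefficient = 2
x_4 = 1.4167, f(x_4) = 5.833333, coefficient = 2
x_5 = 1.5833, f(x_5) = 6.166667, coefficient = 2
x_6 = 1.7500, f(x_6) = 6.500000, coefficient = 2
x_7 = 1.9167, f(x_7) = 6.833333, coefficient = 2
x_8 = 2.0833, f(x_8) = 7.166667, coefficient = 2
x_9 = 2.2500, f(x_9) = 7.500000, coefficient = 2
x_10 = 2.4167, f(x_10) = 7.833333, coefficient = 2
x_11 = 2.5833, f(x_11) = 8.166667, coefficient = 2
x_12 = 2.7500, f(x_12) = 8.500000, coefficient = 1

I ≈ (0.166667/2) × 156.000000 = 13.000000
Exact value: 13.000000
Error: 0.000000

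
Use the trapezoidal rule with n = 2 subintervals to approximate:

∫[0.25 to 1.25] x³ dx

f(x) = x³
a = 0.25, b = 1.25, n = 2
h = (b - a)/n = 0.500000

Trapezoidal rule: (h/2)[f(x₀) + 2f(x₁) + 2f(x₂) + ... + f(xₙ)]

x_0 = 0.2500, f(x_0) = 0.015625, coefficient = 1
x_1 = 0.7500, f(x_1) = 0.421875, coefficient = 2
x_2 = 1.2500, f(x_2) = 1.953125, coefficient = 1

I ≈ (0.500000/2) × 2.812500 = 0.703125
Exact value: 0.609375
Error: 0.093750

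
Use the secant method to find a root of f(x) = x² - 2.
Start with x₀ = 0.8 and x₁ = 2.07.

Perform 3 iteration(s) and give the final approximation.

f(x) = x² - 2
x₀ = 0.8, x₁ = 2.07

Secant formula: x_{n+1} = x_n - f(x_n)(x_n - x_{n-1})/(f(x_n) - f(x_{n-1}))

Iteration 1:
  f(0.800000) = -1.360000
  f(2.070000) = 2.284900
  x_2 = 2.070000 - 2.284900×(2.070000 - 0.800000)/(2.284900 - (-1.360000))
       = 1.273868
Iteration 2:
  f(2.070000) = 2.284900
  f(1.273868) = -0.377261
  x_3 = 1.273868 - (-0.377261)×(1.273868 - 2.070000)/(-0.377261 - 2.284900)
       = 1.386689
Iteration 3:
  f(1.273868) = -0.377261
  f(1.386689) = -0.077092
  x_4 = 1.386689 - (-0.077092)×(1.386689 - 1.273868)/(-0.077092 - (-0.377261))
       = 1.415665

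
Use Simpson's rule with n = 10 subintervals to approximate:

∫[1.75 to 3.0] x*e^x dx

f(x) = x*e^x
a = 1.75, b = 3.0, n = 10
h = (b - a)/n = 0.125000

Simpson's rule: (h/3)[f(x₀) + 4f(x₁) + 2f(x₂) + ... + f(xₙ)]

x_0 = 1.7500, f(x_0) = 10.070555, coefficient = 1
x_1 = 1.8750, f(x_1) = 12.226536, coefficient = 4
x_2 = 2.0000, f(x_2) = 14.778112, coefficient = 2
x_3 = 2.1250, f(x_3) = 17.792407, coefficient = 4
x_4 = 2.2500, f(x_4) = 21.347406, coefficient = 2
x_5 = 2.3750, f(x_5) = 25.533656, coefficient = 4
x_6 = 2.5000, f(x_6) = 30.456235, coefficient = 2
x_7 = 2.6250, f(x_7) = 36.237007, coefficient = 4
x_8 = 2.7500, f(x_8) = 43.017238, coefficient = 2
x_9 = 2.8750, f(x_9) = 50.960594, coefficient = 4
x_10 = 3.0000, f(x_10) = 60.256611, coefficient = 1

I ≈ (0.125000/3) × 860.525950 = 35.855248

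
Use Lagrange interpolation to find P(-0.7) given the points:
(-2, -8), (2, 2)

Lagrange interpolation formula:
P(x) = Σ yᵢ × Lᵢ(x)
where Lᵢ(x) = Π_{j≠i} (x - xⱼ)/(xᵢ - xⱼ)

L_0(-0.7) = (-0.7 - 2)/(-2 - 2) = 0.675000
L_1(-0.7) = (-0.7 - (-2))/(2 - (-2)) = 0.325000

P(-0.7) = (-8)×L_0(-0.7) + 2×L_1(-0.7)
P(-0.7) = -4.750000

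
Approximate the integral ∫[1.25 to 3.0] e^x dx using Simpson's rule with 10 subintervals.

f(x) = e^x
a = 1.25, b = 3.0, n = 10
h = (b - a)/n = 0.175000

Simpson's rule: (h/3)[f(x₀) + 4f(x₁) + 2f(x₂) + ... + f(xₙ)]

x_0 = 1.2500, f(x_0) = 3.490343, coefficient = 1
x_1 = 1.4250, f(x_1) = 4.157858, coefficient = 4
x_2 = 1.6000, f(x_2) = 4.953032, coefficient = 2
x_3 = 1.7750, f(x_3) = 5.900281, coefficient = 4
x_4 = 1.9500, f(x_4) = 7.028688, coefficient = 2
x_5 = 2.1250, f(x_5) = 8.372897, coefficient = 4
x_6 = 2.3000, f(x_6) = 9.974182, coefficient = 2
x_7 = 2.4750, f(x_7) = 11.881707, coefficient = 4
x_8 = 2.6500, f(x_8) = 14.154039, coefficient = 2
x_9 = 2.8250, f(x_9) = 16.860945, coefficient = 4
x_10 = 3.0000, f(x_10) = 20.085537, coefficient = 1

I ≈ (0.175000/3) × 284.490516 = 16.595280
Exact value: 16.595194
Error: 0.000086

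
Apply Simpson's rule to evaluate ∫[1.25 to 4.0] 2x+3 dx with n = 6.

f(x) = 2x+3
a = 1.25, b = 4.0, n = 6
h = (b - a)/n = 0.458333

Simpson's rule: (h/3)[f(x₀) + 4f(x₁) + 2f(x₂) + ... + f(xₙ)]

x_0 = 1.2500, f(x_0) = 5.500000, coefficient = 1
x_1 = 1.7083, f(x_1) = 6.416667, coefficient = 4
x_2 = 2.1667, f(x_2) = 7.333333, coefficient = 2
x_3 = 2.6250, f(x_3) = 8.250000, coefficient = 4
x_4 = 3.0833, f(x_4) = 9.166667, coefficient = 2
x_5 = 3.5417, f(x_5) = 10.083333, coefficient = 4
x_6 = 4.0000, f(x_6) = 11.000000, coefficient = 1

I ≈ (0.458333/3) × 148.500000 = 22.687500
Exact value: 22.687500
Error: 0.000000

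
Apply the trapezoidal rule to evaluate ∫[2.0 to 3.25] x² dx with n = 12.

f(x) = x²
a = 2.0, b = 3.25, n = 12
h = (b - a)/n = 0.104167

Trapezoidal rule: (h/2)[f(x₀) + 2f(x₁) + 2f(x₂) + ... + f(xₙ)]

x_0 = 2.0000, f(x_0) = 4.000000, coefficient = 1
x_1 = 2.1042, f(x_1) = 4.427517, coefficient = 2
x_2 = 2.2083, f(x_2) = 4.876736, coefficient = 2
x_3 = 2.3125, f(x_3) = 5.347656, coefficient = 2
x_4 = 2.4167, f(x_4) = 5.840278, coefficient = 2
x_5 = 2.5208, f(x_5) = 6.354601, coefficient = 2
x_6 = 2.6250, f(x_6) = 6.890625, coefficient = 2
x_7 = 2.7292, f(x_7) = 7.448351, coefficient = 2
x_8 = 2.8333, f(x_8) = 8.027778, coefficient = 2
x_9 = 2.9375, f(x_9) = 8.628906, coefficient = 2
x_10 = 3.0417, f(x_10) = 9.251736, coefficient = 2
x_11 = 3.1458, f(x_11) = 9.896267, coefficient = 2
x_12 = 3.2500, f(x_12) = 10.562500, coefficient = 1

I ≈ (0.104167/2) × 168.543403 = 8.778302
Exact value: 8.776042
Error: 0.002261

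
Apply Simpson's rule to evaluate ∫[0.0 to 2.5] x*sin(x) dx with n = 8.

f(x) = x*sin(x)
a = 0.0, b = 2.5, n = 8
h = (b - a)/n = 0.312500

Simpson's rule: (h/3)[f(x₀) + 4f(x₁) + 2f(x₂) + ... + f(xₙ)]

x_0 = 0.0000, f(x_0) = 0.000000, coefficient = 1
x_1 = 0.3125, f(x_1) = 0.096075, coefficient = 4
x_2 = 0.6250, f(x_2) = 0.365686, coefficient = 2
x_3 = 0.9375, f(x_3) = 0.755701, coefficient = 4
x_4 = 1.2500, f(x_4) = 1.186231, coefficient = 2
x_5 = 1.5625, f(x_5) = 1.562446, coefficient = 4
x_6 = 1.8750, f(x_6) = 1.788911, coefficient = 2
x_7 = 2.1875, f(x_7) = 1.784539, coefficient = 4
x_8 = 2.5000, f(x_8) = 1.496180, coefficient = 1

I ≈ (0.312500/3) × 24.972879 = 2.601342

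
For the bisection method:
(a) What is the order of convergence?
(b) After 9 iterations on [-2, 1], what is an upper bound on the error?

(a) Bisection has linear (order 1) convergence; the error is halved each step.

(b) Error bound = (b-a)/2^n = (1 - (-2))/2^{9}
    = 3/2^{9}

(a) 1 (linear); (b) error ≤ 5.86e-03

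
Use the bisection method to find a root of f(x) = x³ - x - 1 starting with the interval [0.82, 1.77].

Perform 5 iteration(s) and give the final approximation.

f(x) = x³ - x - 1
Initial interval: [0.82, 1.77]

Iteration 1:
  c_1 = (0.820000 + 1.770000)/2 = 1.295000
  f(c_1) = f(1.295000) = -0.123253
  f(a) × f(c) ≥ 0, new interval: [1.295000, 1.770000]
Iteration 2:
  c_2 = (1.295000 + 1.770000)/2 = 1.532500
  f(c_2) = f(1.532500) = 1.066662
  f(a) × f(c) < 0, new interval: [1.295000, 1.532500]
Iteration 3:
  c_3 = (1.295000 + 1.532500)/2 = 1.413750
  f(c_3) = f(1.413750) = 0.411897
  f(a) × f(c) < 0, new interval: [1.295000, 1.413750]
Iteration 4:
  c_4 = (1.295000 + 1.413750)/2 = 1.354375
  f(c_4) = f(1.354375) = 0.129998
  f(a) × f(c) < 0, new interval: [1.295000, 1.354375]
Iteration 5:
  c_5 = (1.295000 + 1.354375)/2 = 1.324688
  f(c_5) = f(1.324688) = -0.000130
  f(a) × f(c) ≥ 0, new interval: [1.324688, 1.354375]

After 5 iteration(s), the approximation is c_5 = 1.324688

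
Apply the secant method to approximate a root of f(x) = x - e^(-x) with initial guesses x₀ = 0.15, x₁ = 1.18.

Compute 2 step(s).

f(x) = x - e^(-x)
x₀ = 0.15, x₁ = 1.18

Secant formula: x_{n+1} = x_n - f(x_n)(x_n - x_{n-1})/(f(x_n) - f(x_{n-1}))

Iteration 1:
  f(0.150000) = -0.710708
  f(1.180000) = 0.872721
  x_2 = 1.180000 - 0.872721×(1.180000 - 0.150000)/(0.872721 - (-0.710708))
       = 0.612306
Iteration 2:
  f(1.180000) = 0.872721
  f(0.612306) = 0.070207
  x_3 = 0.612306 - 0.070207×(0.612306 - 1.180000)/(0.070207 - 0.872721)
       = 0.562642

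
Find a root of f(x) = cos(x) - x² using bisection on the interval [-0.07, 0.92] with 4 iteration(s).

f(x) = cos(x) - x²
Initial interval: [-0.07, 0.92]

Iteration 1:
  c_1 = (-0.070000 + 0.920000)/2 = 0.425000
  f(c_1) = f(0.425000) = 0.730414
  f(a) × f(c) ≥ 0, new interval: [0.425000, 0.920000]
Iteration 2:
  c_2 = (0.425000 + 0.920000)/2 = 0.672500
  f(c_2) = f(0.672500) = 0.330011
  f(a) × f(c) ≥ 0, new interval: [0.672500, 0.920000]
Iteration 3:
  c_3 = (0.672500 + 0.920000)/2 = 0.796250
  f(c_3) = f(0.796250) = 0.065378
  f(a) × f(c) ≥ 0, new interval: [0.796250, 0.920000]
Iteration 4:
  c_4 = (0.796250 + 0.920000)/2 = 0.858125
  f(c_4) = f(0.858125) = -0.082521
  f(a) × f(c) < 0, new interval: [0.796250, 0.858125]

After 4 iteration(s), the approximation is c_4 = 0.858125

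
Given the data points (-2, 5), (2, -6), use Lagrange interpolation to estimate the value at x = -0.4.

Lagrange interpolation formula:
P(x) = Σ yᵢ × Lᵢ(x)
where Lᵢ(x) = Π_{j≠i} (x - xⱼ)/(xᵢ - xⱼ)

L_0(-0.4) = (-0.4 - 2)/(-2 - 2) = 0.600000
L_1(-0.4) = (-0.4 - (-2))/(2 - (-2)) = 0.400000

P(-0.4) = 5×L_0(-0.4) + (-6)×L_1(-0.4)
P(-0.4) = 0.600000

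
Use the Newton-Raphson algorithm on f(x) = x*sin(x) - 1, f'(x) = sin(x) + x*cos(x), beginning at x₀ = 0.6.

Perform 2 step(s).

f(x) = x*sin(x) - 1
f'(x) = sin(x) + x*cos(x)
x₀ = 0.6

Newton-Raphson formula: x_{n+1} = x_n - f(x_n)/f'(x_n)

Iteration 1:
  f(0.600000) = -0.661215
  f'(0.600000) = 1.059844
  x_1 = 0.600000 - (-0.661215)/1.059844 = 1.223879
Iteration 2:
  f(1.223879) = 0.150967
  f'(1.223879) = 1.356545
  x_2 = 1.223879 - 0.150967/1.356545 = 1.112591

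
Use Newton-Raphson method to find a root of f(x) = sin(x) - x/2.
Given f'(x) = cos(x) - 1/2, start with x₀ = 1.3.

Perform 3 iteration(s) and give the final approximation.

f(x) = sin(x) - x/2
f'(x) = cos(x) - 1/2
x₀ = 1.3

Newton-Raphson formula: x_{n+1} = x_n - f(x_n)/f'(x_n)

Iteration 1:
  f(1.300000) = 0.313558
  f'(1.300000) = -0.232501
  x_1 = 1.300000 - 0.313558/(-0.232501) = 2.648631
Iteration 2:
  f(2.648631) = -0.851078
  f'(2.648631) = -1.380935
  x_2 = 2.648631 - (-0.851078)/(-1.380935) = 2.032325
Iteration 3:
  f(2.032325) = -0.120790
  f'(2.032325) = -0.945317
  x_3 = 2.032325 - (-0.120790)/(-0.945317) = 1.904548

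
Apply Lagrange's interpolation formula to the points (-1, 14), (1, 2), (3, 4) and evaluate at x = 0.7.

Lagrange interpolation formula:
P(x) = Σ yᵢ × Lᵢ(x)
where Lᵢ(x) = Π_{j≠i} (x - xⱼ)/(xᵢ - xⱼ)

L_0(0.7) = (0.7 - 1)/(-1 - 1) × (0.7 - 3)/(-1 - 3) = 0.086250
L_1(0.7) = (0.7 - (-1))/(1 - (-1)) × (0.7 - 3)/(1 - 3) = 0.977500
L_2(0.7) = (0.7 - (-1))/(3 - (-1)) × (0.7 - 1)/(3 - 1) = -0.063750

P(0.7) = 14×L_0(0.7) + 2×L_1(0.7) + 4×L_2(0.7)
P(0.7) = 2.907500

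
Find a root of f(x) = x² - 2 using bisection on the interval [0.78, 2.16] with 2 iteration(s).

f(x) = x² - 2
Initial interval: [0.78, 2.16]

Iteration 1:
  c_1 = (0.780000 + 2.160000)/2 = 1.470000
  f(c_1) = f(1.470000) = 0.160900
  f(a) × f(c) < 0, new interval: [0.780000, 1.470000]
Iteration 2:
  c_2 = (0.780000 + 1.470000)/2 = 1.125000
  f(c_2) = f(1.125000) = -0.734375
  f(a) × f(c) ≥ 0, new interval: [1.125000, 1.470000]

After 2 iteration(s), the approximation is c_2 = 1.125000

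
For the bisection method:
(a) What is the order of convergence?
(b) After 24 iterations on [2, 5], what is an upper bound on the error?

(a) Bisection has linear (order 1) convergence; the error is halved each step.

(b) Error bound = (b-a)/2^n = (5 - 2)/2^{24}
    = 3/2^{24}

(a) 1 (linear); (b) error ≤ 1.79e-07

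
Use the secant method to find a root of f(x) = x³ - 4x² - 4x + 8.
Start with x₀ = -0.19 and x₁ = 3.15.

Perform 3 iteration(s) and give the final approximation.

f(x) = x³ - 4x² - 4x + 8
x₀ = -0.19, x₁ = 3.15

Secant formula: x_{n+1} = x_n - f(x_n)(x_n - x_{n-1})/(f(x_n) - f(x_{n-1}))

Iteration 1:
  f(-0.190000) = 8.608741
  f(3.150000) = -13.034125
  x_2 = 3.150000 - (-13.034125)×(3.150000 - (-0.190000))/(-13.034125 - 8.608741)
       = 1.138530
Iteration 2:
  f(3.150000) = -13.034125
  f(1.138530) = -0.263301
  x_3 = 1.138530 - (-0.263301)×(1.138530 - 3.150000)/(-0.263301 - (-13.034125))
       = 1.097059
Iteration 3:
  f(1.138530) = -0.263301
  f(1.097059) = 0.117966
  x_4 = 1.097059 - 0.117966×(1.097059 - 1.138530)/(0.117966 - (-0.263301))
       = 1.109890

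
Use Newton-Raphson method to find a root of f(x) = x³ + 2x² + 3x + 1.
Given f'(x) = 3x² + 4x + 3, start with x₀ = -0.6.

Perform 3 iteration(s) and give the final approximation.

f(x) = x³ + 2x² + 3x + 1
f'(x) = 3x² + 4x + 3
x₀ = -0.6

Newton-Raphson formula: x_{n+1} = x_n - f(x_n)/f'(x_n)

Iteration 1:
  f(-0.600000) = -0.296000
  f'(-0.600000) = 1.680000
  x_1 = -0.600000 - (-0.296000)/1.680000 = -0.423810
Iteration 2:
  f(-0.423810) = 0.011678
  f'(-0.423810) = 1.843605
  x_2 = -0.423810 - 0.011678/1.843605 = -0.430144
Iteration 3:
  f(-0.430144) = 0.000029
  f'(-0.430144) = 1.834496
  x_3 = -0.430144 - 0.000029/1.834496 = -0.430160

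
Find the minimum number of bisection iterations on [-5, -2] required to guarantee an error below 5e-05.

We need (b-a)/2^n ≤ 5e-05
(-2 - (-5))/2^n ≤ 5e-05
3/2^n ≤ 5e-05
2^n ≥ 60000
n ≥ log₂(60000) = 15.87
n ≥ 16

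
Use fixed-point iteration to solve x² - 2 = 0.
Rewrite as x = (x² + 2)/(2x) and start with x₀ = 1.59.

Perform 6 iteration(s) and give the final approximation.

Equation: x² - 2 = 0
Fixed-point form: x = (x² + 2)/(2x)
x₀ = 1.59

x_1 = g(1.590000) = 1.423931
x_2 = g(1.423931) = 1.414247
x_3 = g(1.414247) = 1.414214
x_4 = g(1.414214) = 1.414214
x_5 = g(1.414214) = 1.414214
x_6 = g(1.414214) = 1.414214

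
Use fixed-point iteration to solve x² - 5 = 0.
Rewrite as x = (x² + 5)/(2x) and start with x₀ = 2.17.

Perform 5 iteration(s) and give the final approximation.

Equation: x² - 5 = 0
Fixed-point form: x = (x² + 5)/(2x)
x₀ = 2.17

x_1 = g(2.170000) = 2.237074
x_2 = g(2.237074) = 2.236068
x_3 = g(2.236068) = 2.236068
x_4 = g(2.236068) = 2.236068
x_5 = g(2.236068) = 2.236068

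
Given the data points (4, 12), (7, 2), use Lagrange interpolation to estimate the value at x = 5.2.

Lagrange interpolation formula:
P(x) = Σ yᵢ × Lᵢ(x)
where Lᵢ(x) = Π_{j≠i} (x - xⱼ)/(xᵢ - xⱼ)

L_0(5.2) = (5.2 - 7)/(4 - 7) = 0.600000
L_1(5.2) = (5.2 - 4)/(7 - 4) = 0.400000

P(5.2) = 12×L_0(5.2) + 2×L_1(5.2)
P(5.2) = 8.000000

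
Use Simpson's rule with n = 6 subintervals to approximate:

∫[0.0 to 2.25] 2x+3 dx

f(x) = 2x+3
a = 0.0, b = 2.25, n = 6
h = (b - a)/n = 0.375000

Simpson's rule: (h/3)[f(x₀) + 4f(x₁) + 2f(x₂) + ... + f(xₙ)]

x_0 = 0.0000, f(x_0) = 3.000000, coefficient = 1
x_1 = 0.3750, f(x_1) = 3.750000, coefficient = 4
x_2 = 0.7500, f(x_2) = 4.500000, coefficient = 2
x_3 = 1.1250, f(x_3) = 5.250000, coefficient = 4
x_4 = 1.5000, f(x_4) = 6.000000, coefficient = 2
x_5 = 1.8750, f(x_5) = 6.750000, coefficient = 4
x_6 = 2.2500, f(x_6) = 7.500000, coefficient = 1

I ≈ (0.375000/3) × 94.500000 = 11.812500
Exact value: 11.812500
Error: 0.000000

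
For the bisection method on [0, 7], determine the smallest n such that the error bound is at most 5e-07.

We need (b-a)/2^n ≤ 5e-07
(7 - 0)/2^n ≤ 5e-07
7/2^n ≤ 5e-07
2^n ≥ 14000000
n ≥ log₂(14000000) = 23.74
n ≥ 24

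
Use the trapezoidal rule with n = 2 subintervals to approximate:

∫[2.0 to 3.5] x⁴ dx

f(x) = x⁴
a = 2.0, b = 3.5, n = 2
h = (b - a)/n = 0.750000

Trapezoidal rule: (h/2)[f(x₀) + 2f(x₁) + 2f(x₂) + ... + f(xₙ)]

x_0 = 2.0000, f(x_0) = 16.000000, coefficient = 1
x_1 = 2.7500, f(x_1) = 57.191406, coefficient = 2
x_2 = 3.5000, f(x_2) = 150.062500, coefficient = 1

I ≈ (0.750000/2) × 280.445312 = 105.166992
Exact value: 98.643750
Error: 6.523242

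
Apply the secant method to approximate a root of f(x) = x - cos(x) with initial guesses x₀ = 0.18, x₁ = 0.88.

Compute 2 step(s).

f(x) = x - cos(x)
x₀ = 0.18, x₁ = 0.88

Secant formula: x_{n+1} = x_n - f(x_n)(x_n - x_{n-1})/(f(x_n) - f(x_{n-1}))

Iteration 1:
  f(0.180000) = -0.803844
  f(0.880000) = 0.242849
  x_2 = 0.880000 - 0.242849×(0.880000 - 0.180000)/(0.242849 - (-0.803844))
       = 0.717589
Iteration 2:
  f(0.880000) = 0.242849
  f(0.717589) = -0.035804
  x_3 = 0.717589 - (-0.035804)×(0.717589 - 0.880000)/(-0.035804 - 0.242849)
       = 0.738457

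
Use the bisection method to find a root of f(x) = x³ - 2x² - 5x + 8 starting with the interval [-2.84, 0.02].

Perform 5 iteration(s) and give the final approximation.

f(x) = x³ - 2x² - 5x + 8
Initial interval: [-2.84, 0.02]

Iteration 1:
  c_1 = (-2.840000 + 0.020000)/2 = -1.410000
  f(c_1) = f(-1.410000) = 8.270579
  f(a) × f(c) < 0, new interval: [-2.840000, -1.410000]
Iteration 2:
  c_2 = (-2.840000 + (-1.410000))/2 = -2.125000
  f(c_2) = f(-2.125000) = -0.001953
  f(a) × f(c) ≥ 0, new interval: [-2.125000, -1.410000]
Iteration 3:
  c_3 = (-2.125000 + (-1.410000))/2 = -1.767500
  f(c_3) = f(-1.767500) = 5.067618
  f(a) × f(c) < 0, new interval: [-2.125000, -1.767500]
Iteration 4:
  c_4 = (-2.125000 + (-1.767500))/2 = -1.946250
  f(c_4) = f(-1.946250) = 2.783293
  f(a) × f(c) < 0, new interval: [-2.125000, -1.946250]
Iteration 5:
  c_5 = (-2.125000 + (-1.946250))/2 = -2.035625
  f(c_5) = f(-2.035625) = 1.455427
  f(a) × f(c) < 0, new interval: [-2.125000, -2.035625]

After 5 iteration(s), the approximation is c_5 = -2.035625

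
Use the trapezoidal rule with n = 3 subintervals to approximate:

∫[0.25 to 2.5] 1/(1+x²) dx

f(x) = 1/(1+x²)
a = 0.25, b = 2.5, n = 3
h = (b - a)/n = 0.750000

Trapezoidal rule: (h/2)[f(x₀) + 2f(x₁) + 2f(x₂) + ... + f(xₙ)]

x_0 = 0.2500, f(x_0) = 0.941176, coefficient = 1
x_1 = 1.0000, f(x_1) = 0.500000, coefficient = 2
x_2 = 1.7500, f(x_2) = 0.246154, coefficient = 2
x_3 = 2.5000, f(x_3) = 0.137931, coefficient = 1

I ≈ (0.750000/2) × 2.571415 = 0.964281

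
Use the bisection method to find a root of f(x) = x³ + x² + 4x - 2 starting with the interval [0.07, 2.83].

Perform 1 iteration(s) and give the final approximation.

f(x) = x³ + x² + 4x - 2
Initial interval: [0.07, 2.83]

Iteration 1:
  c_1 = (0.070000 + 2.830000)/2 = 1.450000
  f(c_1) = f(1.450000) = 8.951125
  f(a) × f(c) < 0, new interval: [0.070000, 1.450000]

After 1 iteration(s), the approximation is c_1 = 1.450000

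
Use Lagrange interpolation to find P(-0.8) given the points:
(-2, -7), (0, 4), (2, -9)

Lagrange interpolation formula:
P(x) = Σ yᵢ × Lᵢ(x)
where Lᵢ(x) = Π_{j≠i} (x - xⱼ)/(xᵢ - xⱼ)

L_0(-0.8) = (-0.8 - 0)/(-2 - 0) × (-0.8 - 2)/(-2 - 2) = 0.280000
L_1(-0.8) = (-0.8 - (-2))/(0 - (-2)) × (-0.8 - 2)/(0 - 2) = 0.840000
L_2(-0.8) = (-0.8 - (-2))/(2 - (-2)) × (-0.8 - 0)/(2 - 0) = -0.120000

P(-0.8) = (-7)×L_0(-0.8) + 4×L_1(-0.8) + (-9)×L_2(-0.8)
P(-0.8) = 2.480000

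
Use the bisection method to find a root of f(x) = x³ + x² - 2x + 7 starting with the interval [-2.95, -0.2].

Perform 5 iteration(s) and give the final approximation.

f(x) = x³ + x² - 2x + 7
Initial interval: [-2.95, -0.2]

Iteration 1:
  c_1 = (-2.950000 + (-0.200000))/2 = -1.575000
  f(c_1) = f(-1.575000) = 8.723641
  f(a) × f(c) < 0, new interval: [-2.950000, -1.575000]
Iteration 2:
  c_2 = (-2.950000 + (-1.575000))/2 = -2.262500
  f(c_2) = f(-2.262500) = 5.062381
  f(a) × f(c) < 0, new interval: [-2.950000, -2.262500]
Iteration 3:
  c_3 = (-2.950000 + (-2.262500))/2 = -2.606250
  f(c_3) = f(-2.606250) = 1.301984
  f(a) × f(c) < 0, new interval: [-2.950000, -2.606250]
Iteration 4:
  c_4 = (-2.950000 + (-2.606250))/2 = -2.778125
  f(c_4) = f(-2.778125) = -1.167281
  f(a) × f(c) ≥ 0, new interval: [-2.778125, -2.606250]
Iteration 5:
  c_5 = (-2.778125 + (-2.606250))/2 = -2.692188
  f(c_5) = f(-2.692188) = 0.119614
  f(a) × f(c) < 0, new interval: [-2.778125, -2.692188]

After 5 iteration(s), the approximation is c_5 = -2.692188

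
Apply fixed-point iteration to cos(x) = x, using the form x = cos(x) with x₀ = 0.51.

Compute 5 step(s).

Equation: cos(x) = x
Fixed-point form: x = cos(x)
x₀ = 0.51

x_1 = g(0.510000) = 0.872745
x_2 = g(0.872745) = 0.642726
x_3 = g(0.642726) = 0.800465
x_4 = g(0.800465) = 0.696373
x_5 = g(0.696373) = 0.767173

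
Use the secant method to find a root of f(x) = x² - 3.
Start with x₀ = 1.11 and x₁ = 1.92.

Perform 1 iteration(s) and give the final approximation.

f(x) = x² - 3
x₀ = 1.11, x₁ = 1.92

Secant formula: x_{n+1} = x_n - f(x_n)(x_n - x_{n-1})/(f(x_n) - f(x_{n-1}))

Iteration 1:
  f(1.110000) = -1.767900
  f(1.920000) = 0.686400
  x_2 = 1.920000 - 0.686400×(1.920000 - 1.110000)/(0.686400 - (-1.767900))
       = 1.693465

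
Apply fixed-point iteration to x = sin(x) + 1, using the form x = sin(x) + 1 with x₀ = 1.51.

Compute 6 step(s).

Equation: x = sin(x) + 1
Fixed-point form: x = sin(x) + 1
x₀ = 1.51

x_1 = g(1.510000) = 1.998152
x_2 = g(1.998152) = 1.910065
x_3 = g(1.910065) = 1.942998
x_4 = g(1.942998) = 1.931529
x_5 = g(1.931529) = 1.935639
x_6 = g(1.935639) = 1.934180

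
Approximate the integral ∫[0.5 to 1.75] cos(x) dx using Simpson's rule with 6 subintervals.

f(x) = cos(x)
a = 0.5, b = 1.75, n = 6
h = (b - a)/n = 0.208333

Simpson's rule: (h/3)[f(x₀) + 4f(x₁) + 2f(x₂) + ... + f(xₙ)]

x_0 = 0.5000, f(x_0) = 0.877583, coefficient = 1
x_1 = 0.7083, f(x_1) = 0.759447, coefficient = 4
x_2 = 0.9167, f(x_2) = 0.608469, coefficient = 2
x_3 = 1.1250, f(x_3) = 0.431177, coefficient = 4
x_4 = 1.3333, f(x_4) = 0.235238, coefficient = 2
x_5 = 1.5417, f(x_5) = 0.029126, coefficient = 4
x_6 = 1.7500, f(x_6) = -0.178246, coefficient = 1

I ≈ (0.208333/3) × 7.265746 = 0.504566
Exact value: 0.504560
Error: 0.000005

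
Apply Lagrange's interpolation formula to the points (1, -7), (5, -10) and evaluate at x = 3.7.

Lagrange interpolation formula:
P(x) = Σ yᵢ × Lᵢ(x)
where Lᵢ(x) = Π_{j≠i} (x - xⱼ)/(xᵢ - xⱼ)

L_0(3.7) = (3.7 - 5)/(1 - 5) = 0.325000
L_1(3.7) = (3.7 - 1)/(5 - 1) = 0.675000

P(3.7) = (-7)×L_0(3.7) + (-10)×L_1(3.7)
P(3.7) = -9.025000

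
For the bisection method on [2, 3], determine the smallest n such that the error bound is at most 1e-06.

We need (b-a)/2^n ≤ 1e-06
(3 - 2)/2^n ≤ 1e-06
1/2^n ≤ 1e-06
2^n ≥ 1000000
n ≥ log₂(1000000) = 19.93
n ≥ 20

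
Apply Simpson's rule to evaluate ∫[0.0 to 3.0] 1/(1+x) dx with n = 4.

f(x) = 1/(1+x)
a = 0.0, b = 3.0, n = 4
h = (b - a)/n = 0.750000

Simpson's rule: (h/3)[f(x₀) + 4f(x₁) + 2f(x₂) + ... + f(xₙ)]

x_0 = 0.0000, f(x_0) = 1.000000, coefficient = 1
x_1 = 0.7500, f(x_1) = 0.571429, coefficient = 4
x_2 = 1.5000, f(x_2) = 0.400000, coefficient = 2
x_3 = 2.2500, f(x_3) = 0.307692, coefficient = 4
x_4 = 3.0000, f(x_4) = 0.250000, coefficient = 1

I ≈ (0.750000/3) × 5.566484 = 1.391621
Exact value: 1.386294
Error: 0.005327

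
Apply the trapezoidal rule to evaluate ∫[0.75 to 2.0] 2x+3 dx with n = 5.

f(x) = 2x+3
a = 0.75, b = 2.0, n = 5
h = (b - a)/n = 0.250000

Trapezoidal rule: (h/2)[f(x₀) + 2f(x₁) + 2f(x₂) + ... + f(xₙ)]

x_0 = 0.7500, f(x_0) = 4.500000, coefficient = 1
x_1 = 1.0000, f(x_1) = 5.000000, coefficient = 2
x_2 = 1.2500, f(x_2) = 5.500000, coefficient = 2
x_3 = 1.5000, f(x_3) = 6.000000, coefficient = 2
x_4 = 1.7500, f(x_4) = 6.500000, coefficient = 2
x_5 = 2.0000, f(x_5) = 7.000000, coefficient = 1

I ≈ (0.250000/2) × 57.500000 = 7.187500
Exact value: 7.187500
Error: 0.000000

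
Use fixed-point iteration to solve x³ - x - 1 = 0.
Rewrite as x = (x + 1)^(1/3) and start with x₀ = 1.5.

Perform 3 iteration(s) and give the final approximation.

Equation: x³ - x - 1 = 0
Fixed-point form: x = (x + 1)^(1/3)
x₀ = 1.5

x_1 = g(1.500000) = 1.357209
x_2 = g(1.357209) = 1.330861
x_3 = g(1.330861) = 1.325884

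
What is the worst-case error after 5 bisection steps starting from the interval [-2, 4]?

Bisection error bound: |error| ≤ (b-a)/2^n
|error| ≤ (4 - (-2))/2^5 = 6/2^5
|error| ≤ 0.1875000000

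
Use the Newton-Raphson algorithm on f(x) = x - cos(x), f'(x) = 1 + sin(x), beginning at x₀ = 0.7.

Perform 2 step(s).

f(x) = x - cos(x)
f'(x) = 1 + sin(x)
x₀ = 0.7

Newton-Raphson formula: x_{n+1} = x_n - f(x_n)/f'(x_n)

Iteration 1:
  f(0.700000) = -0.064842
  f'(0.700000) = 1.644218
  x_1 = 0.700000 - (-0.064842)/1.644218 = 0.739436
Iteration 2:
  f(0.739436) = 0.000588
  f'(0.739436) = 1.673872
  x_2 = 0.739436 - 0.000588/1.673872 = 0.739085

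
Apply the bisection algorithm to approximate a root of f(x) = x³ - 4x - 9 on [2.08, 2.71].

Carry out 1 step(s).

f(x) = x³ - 4x - 9
Initial interval: [2.08, 2.71]

Iteration 1:
  c_1 = (2.080000 + 2.710000)/2 = 2.395000
  f(c_1) = f(2.395000) = -4.842220
  f(a) × f(c) ≥ 0, new interval: [2.395000, 2.710000]

After 1 iteration(s), the approximation is c_1 = 2.395000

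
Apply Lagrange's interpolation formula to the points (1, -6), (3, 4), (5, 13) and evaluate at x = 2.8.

Lagrange interpolation formula:
P(x) = Σ yᵢ × Lᵢ(x)
where Lᵢ(x) = Π_{j≠i} (x - xⱼ)/(xᵢ - xⱼ)

L_0(2.8) = (2.8 - 3)/(1 - 3) × (2.8 - 5)/(1 - 5) = 0.055000
L_1(2.8) = (2.8 - 1)/(3 - 1) × (2.8 - 5)/(3 - 5) = 0.990000
L_2(2.8) = (2.8 - 1)/(5 - 1) × (2.8 - 3)/(5 - 3) = -0.045000

P(2.8) = (-6)×L_0(2.8) + 4×L_1(2.8) + 13×L_2(2.8)
P(2.8) = 3.045000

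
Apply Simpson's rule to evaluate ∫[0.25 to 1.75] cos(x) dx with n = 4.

f(x) = cos(x)
a = 0.25, b = 1.75, n = 4
h = (b - a)/n = 0.375000

Simpson's rule: (h/3)[f(x₀) + 4f(x₁) + 2f(x₂) + ... + f(xₙ)]

x_0 = 0.2500, f(x_0) = 0.968912, coefficient = 1
x_1 = 0.6250, f(x_1) = 0.810963, coefficient = 4
x_2 = 1.0000, f(x_2) = 0.540302, coefficient = 2
x_3 = 1.3750, f(x_3) = 0.194548, coefficient = 4
x_4 = 1.7500, f(x_4) = -0.178246, coefficient = 1

I ≈ (0.375000/3) × 5.893314 = 0.736664
Exact value: 0.736582
Error: 0.000082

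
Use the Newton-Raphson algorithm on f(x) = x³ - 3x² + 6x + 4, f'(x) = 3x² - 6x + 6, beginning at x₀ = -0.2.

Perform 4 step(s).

f(x) = x³ - 3x² + 6x + 4
f'(x) = 3x² - 6x + 6
x₀ = -0.2

Newton-Raphson formula: x_{n+1} = x_n - f(x_n)/f'(x_n)

Iteration 1:
  f(-0.200000) = 2.672000
  f'(-0.200000) = 7.320000
  x_1 = -0.200000 - 2.672000/7.320000 = -0.565027
Iteration 2:
  f(-0.565027) = -0.528320
  f'(-0.565027) = 10.347932
  x_2 = -0.565027 - (-0.528320)/10.347932 = -0.513972
Iteration 3:
  f(-0.513972) = -0.012105
  f'(-0.513972) = 9.876331
  x_3 = -0.513972 - (-0.012105)/9.876331 = -0.512746
Iteration 4:
  f(-0.512746) = -0.000007
  f'(-0.512746) = 9.865202
  x_4 = -0.512746 - (-0.000007)/9.865202 = -0.512745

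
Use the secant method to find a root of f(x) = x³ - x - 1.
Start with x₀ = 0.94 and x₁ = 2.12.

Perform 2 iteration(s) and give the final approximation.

f(x) = x³ - x - 1
x₀ = 0.94, x₁ = 2.12

Secant formula: x_{n+1} = x_n - f(x_n)(x_n - x_{n-1})/(f(x_n) - f(x_{n-1}))

Iteration 1:
  f(0.940000) = -1.109416
  f(2.120000) = 6.408128
  x_2 = 2.120000 - 6.408128×(2.120000 - 0.940000)/(6.408128 - (-1.109416))
       = 1.114141
Iteration 2:
  f(2.120000) = 6.408128
  f(1.114141) = -0.731147
  x_3 = 1.114141 - (-0.731147)×(1.114141 - 2.120000)/(-0.731147 - 6.408128)
       = 1.217153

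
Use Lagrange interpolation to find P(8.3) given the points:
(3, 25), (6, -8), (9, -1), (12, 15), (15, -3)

Lagrange interpolation formula:
P(x) = Σ yᵢ × Lᵢ(x)
where Lᵢ(x) = Π_{j≠i} (x - xⱼ)/(xᵢ - xⱼ)

L_0(8.3) = (8.3 - 6)/(3 - 6) × (8.3 - 9)/(3 - 9) × (8.3 - 12)/(3 - 12) × (8.3 - 15)/(3 - 15) = -0.020531
L_1(8.3) = (8.3 - 3)/(6 - 3) × (8.3 - 9)/(6 - 9) × (8.3 - 12)/(6 - 12) × (8.3 - 15)/(6 - 15) = 0.189241
L_2(8.3) = (8.3 - 3)/(9 - 3) × (8.3 - 6)/(9 - 6) × (8.3 - 12)/(9 - 12) × (8.3 - 15)/(9 - 15) = 0.932685
L_3(8.3) = (8.3 - 3)/(12 - 3) × (8.3 - 6)/(12 - 6) × (8.3 - 9)/(12 - 9) × (8.3 - 15)/(12 - 15) = -0.117636
L_4(8.3) = (8.3 - 3)/(15 - 3) × (8.3 - 6)/(15 - 6) × (8.3 - 9)/(15 - 9) × (8.3 - 12)/(15 - 12) = 0.016241

P(8.3) = 25×L_0(8.3) + (-8)×L_1(8.3) + (-1)×L_2(8.3) + 15×L_3(8.3) + (-3)×L_4(8.3)
P(8.3) = -4.773143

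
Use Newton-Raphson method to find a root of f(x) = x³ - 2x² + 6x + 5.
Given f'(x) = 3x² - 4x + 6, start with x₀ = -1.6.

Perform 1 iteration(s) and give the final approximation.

f(x) = x³ - 2x² + 6x + 5
f'(x) = 3x² - 4x + 6
x₀ = -1.6

Newton-Raphson formula: x_{n+1} = x_n - f(x_n)/f'(x_n)

Iteration 1:
  f(-1.600000) = -13.816000
  f'(-1.600000) = 20.080000
  x_1 = -1.600000 - (-13.816000)/20.080000 = -0.911952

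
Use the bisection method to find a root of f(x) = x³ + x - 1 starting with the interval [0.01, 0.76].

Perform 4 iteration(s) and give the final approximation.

f(x) = x³ + x - 1
Initial interval: [0.01, 0.76]

Iteration 1:
  c_1 = (0.010000 + 0.760000)/2 = 0.385000
  f(c_1) = f(0.385000) = -0.557933
  f(a) × f(c) ≥ 0, new interval: [0.385000, 0.760000]
Iteration 2:
  c_2 = (0.385000 + 0.760000)/2 = 0.572500
  f(c_2) = f(0.572500) = -0.239860
  f(a) × f(c) ≥ 0, new interval: [0.572500, 0.760000]
Iteration 3:
  c_3 = (0.572500 + 0.760000)/2 = 0.666250
  f(c_3) = f(0.666250) = -0.038009
  f(a) × f(c) ≥ 0, new interval: [0.666250, 0.760000]
Iteration 4:
  c_4 = (0.666250 + 0.760000)/2 = 0.713125
  f(c_4) = f(0.713125) = 0.075783
  f(a) × f(c) < 0, new interval: [0.666250, 0.713125]

After 4 iteration(s), the approximation is c_4 = 0.713125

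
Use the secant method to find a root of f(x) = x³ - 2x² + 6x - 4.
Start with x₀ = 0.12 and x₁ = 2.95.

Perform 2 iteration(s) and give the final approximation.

f(x) = x³ - 2x² + 6x - 4
x₀ = 0.12, x₁ = 2.95

Secant formula: x_{n+1} = x_n - f(x_n)(x_n - x_{n-1})/(f(x_n) - f(x_{n-1}))

Iteration 1:
  f(0.120000) = -3.307072
  f(2.950000) = 21.967375
  x_2 = 2.950000 - 21.967375×(2.950000 - 0.120000)/(21.967375 - (-3.307072))
       = 0.490295
Iteration 2:
  f(2.950000) = 21.967375
  f(0.490295) = -1.421144
  x_3 = 0.490295 - (-1.421144)×(0.490295 - 2.950000)/(-1.421144 - 21.967375)
       = 0.639753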